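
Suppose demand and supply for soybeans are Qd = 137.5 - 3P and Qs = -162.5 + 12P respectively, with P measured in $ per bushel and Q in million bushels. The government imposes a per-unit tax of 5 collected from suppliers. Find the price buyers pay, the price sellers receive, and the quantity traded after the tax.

Suppliers keep P_s = P_b - 5 per unit, so supply in terms of the buyer price is Qs = -222.5 + 12P_b.
Market clearing requires 137.5 - 3P_b = -222.5 + 12P_b; hence 360 = 15P_b and P_b = 24.
Then P_s = 24 - 5 = 19 and Q = 137.5 - 3(24) = 65.5.

P_b = 24, P_s = 19, Q = 65.5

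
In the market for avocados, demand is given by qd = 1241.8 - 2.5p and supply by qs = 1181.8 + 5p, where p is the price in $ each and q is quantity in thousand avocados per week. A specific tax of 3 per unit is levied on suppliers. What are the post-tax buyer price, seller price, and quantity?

p_b = 10, p_s = 7, q = 1216.8

The tax drives a wedge p_b - p_s = 3. Substituting p_s = p_b - 3 into supply: qs = 1166.8 + 5p_b.
Market clearing requires 1241.8 - 2.5p_b = 1166.8 + 5p_b; hence 75 = 7.5p_b and p_b = 10.
So p_s = 7 and the quantity traded is q = 1241.8 - 2.5(10) = 1216.8.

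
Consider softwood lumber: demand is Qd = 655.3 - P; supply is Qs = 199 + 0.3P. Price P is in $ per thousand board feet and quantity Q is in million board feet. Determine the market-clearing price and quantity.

P* = 351, Q* = 304.3

At equilibrium Qd = Qs, so 655.3 - P = 199 + 0.3P; collecting terms, 456.3 = 1.3P and P* = 351.
From the demand curve, Q* = 655.3 - 351 = 304.3.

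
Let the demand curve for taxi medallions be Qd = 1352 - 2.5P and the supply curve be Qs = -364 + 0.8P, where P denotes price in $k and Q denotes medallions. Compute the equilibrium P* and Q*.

P* = 520, Q* = 52

Equating demand and supply, 1352 - 2.5P = -364 + 0.8P gives 3.3P = 1716, so P* = 520.
Substitute back: Q* = 1352 - 2.5(520) = 52.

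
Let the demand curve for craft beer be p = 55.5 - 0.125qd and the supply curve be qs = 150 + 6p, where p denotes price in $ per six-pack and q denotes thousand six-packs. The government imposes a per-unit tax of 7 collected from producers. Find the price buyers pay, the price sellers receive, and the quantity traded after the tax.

Inverting to quantity form: qd = 444 - 8p.
The tax drives a wedge p_b - p_s = 7. Substituting p_s = p_b - 7 into supply: qs = 108 + 6p_b.
Market clearing requires 444 - 8p_b = 108 + 6p_b; hence 336 = 14p_b and p_b = 24.
So p_s = 17 and the quantity traded is q = 444 - 8(24) = 252.

p_b = 24, p_s = 17, q = 252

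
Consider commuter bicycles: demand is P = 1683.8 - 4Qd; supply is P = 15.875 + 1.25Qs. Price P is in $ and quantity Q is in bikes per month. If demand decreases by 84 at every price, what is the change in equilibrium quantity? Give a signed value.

Rewriting in direct form: Qd = 420.95 - 0.25P and Qs = -12.7 + 0.8P.
The market clears where 420.95 - 0.25P = -12.7 + 0.8P. Rearranging, 1.05P = 433.65, hence P* = 413.
Substitute back: Q* = 420.95 - 0.25(413) = 317.7.
After the shift, demand is Qd = 336.95 - 0.25P.
The new intersection has 349.65 = 1.05P, i.e. P = 333, Q = 253.7.
ΔQ = 253.7 - 317.7 = -64.

ΔQ = -64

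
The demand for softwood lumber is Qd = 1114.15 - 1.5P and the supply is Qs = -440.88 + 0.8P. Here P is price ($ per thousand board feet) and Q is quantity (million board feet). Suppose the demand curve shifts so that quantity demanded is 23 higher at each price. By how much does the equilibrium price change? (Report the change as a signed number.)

ΔP = 10

Set Qd = Qs: 1114.15 - 1.5P = -440.88 + 0.8P, so 1555.03 = 2.3P and P* = 676.1.
Substitute back: Q* = 1114.15 - 1.5(676.1) = 100.
After the shift, demand is Qd = 1137.15 - 1.5P.
Re-solving, 2.3P = 1578.03 gives P = 686.1 and Q = 108.
ΔP = 686.1 - 676.1 = 10.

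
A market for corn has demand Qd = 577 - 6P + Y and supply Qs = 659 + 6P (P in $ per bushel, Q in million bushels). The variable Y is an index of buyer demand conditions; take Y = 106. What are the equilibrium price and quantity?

P* = 2, Q* = 671

With Y = 106, demand is Qd = 683 - 6P.
Equating demand and supply, 683 - 6P = 659 + 6P gives 12P = 24, so P* = 2.
From the demand curve, Q* = 683 - 6(2) = 671.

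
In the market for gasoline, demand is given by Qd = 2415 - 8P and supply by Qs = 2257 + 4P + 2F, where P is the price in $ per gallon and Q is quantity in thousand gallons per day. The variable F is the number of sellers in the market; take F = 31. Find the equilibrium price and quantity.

P* = 8, Q* = 2351

With F = 31, supply is Qs = 2319 + 4P.
The market clears where 2415 - 8P = 2319 + 4P. Rearranging, 12P = 96, hence P* = 8.
From the demand curve, Q* = 2415 - 8(8) = 2351.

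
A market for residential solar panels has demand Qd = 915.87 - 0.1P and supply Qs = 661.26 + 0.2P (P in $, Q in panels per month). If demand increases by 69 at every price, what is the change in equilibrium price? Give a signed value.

Set Qd = Qs: 915.87 - 0.1P = 661.26 + 0.2P, so 254.61 = 0.3P and P* = 848.7.
From the demand curve, Q* = 915.87 - 0.1(848.7) = 831.
After the shift, demand is Qd = 984.87 - 0.1P.
Re-solving, 0.3P = 323.61 gives P = 1078.7 and Q = 877.
ΔP = 1078.7 - 848.7 = 230.

ΔP = 230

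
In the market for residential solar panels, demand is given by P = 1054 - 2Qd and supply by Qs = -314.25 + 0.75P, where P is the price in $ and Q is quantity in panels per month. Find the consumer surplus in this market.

In direct form, Qd = 527 - 0.5P.
Equating demand and supply, 527 - 0.5P = -314.25 + 0.75P gives 1.25P = 841.25, so P* = 673.
Plugging P* into demand: Q* = 527 - 0.5(673) = 190.5.
Demand choke price (Qd = 0): P = 527/0.5 = 1054. Consumer surplus = ½ × (1054 - 673) × 190.5 = 36290.25.

Consumer surplus = 36290.25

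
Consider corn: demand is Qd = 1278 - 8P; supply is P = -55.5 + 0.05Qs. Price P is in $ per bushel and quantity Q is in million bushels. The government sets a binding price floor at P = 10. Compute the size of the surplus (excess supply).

Solving each curve for Q: Qs = 1110 + 20P.
Evaluating both curves at the floor price 10 gives Qd = 1198, Qs = 1310.
Surplus = Qs - Qd = 1310 - 1198 = 112.

Surplus = 112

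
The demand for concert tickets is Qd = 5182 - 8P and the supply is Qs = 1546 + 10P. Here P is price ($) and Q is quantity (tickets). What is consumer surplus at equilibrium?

At equilibrium Qd = Qs, so 5182 - 8P = 1546 + 10P; collecting terms, 3636 = 18P and P* = 202.
Substitute back: Q* = 5182 - 8(202) = 3566.
Demand choke price (Qd = 0): P = 5182/8 = 647.75. Consumer surplus = ½ × (647.75 - 202) × 3566 = 794772.25.

Consumer surplus = 794772.25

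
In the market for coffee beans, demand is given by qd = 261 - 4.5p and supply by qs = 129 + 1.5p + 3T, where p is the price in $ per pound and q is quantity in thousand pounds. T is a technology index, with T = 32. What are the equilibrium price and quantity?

With T = 32, supply is qs = 225 + 1.5p.
Set qd = qs: 261 - 4.5p = 225 + 1.5p, so 36 = 6p and p* = 6.
Plugging p* into demand: q* = 261 - 4.5(6) = 234.

p* = 6, q* = 234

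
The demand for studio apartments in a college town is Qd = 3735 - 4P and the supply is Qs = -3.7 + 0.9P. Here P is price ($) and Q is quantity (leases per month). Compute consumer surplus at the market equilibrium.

Equating demand and supply, 3735 - 4P = -3.7 + 0.9P gives 4.9P = 3738.7, so P* = 763.
Plugging P* into demand: Q* = 3735 - 4(763) = 683.
Demand choke price (Qd = 0): P = 3735/4 = 933.75. Consumer surplus = ½ × (933.75 - 763) × 683 = 58311.125.

Consumer surplus = 58311.125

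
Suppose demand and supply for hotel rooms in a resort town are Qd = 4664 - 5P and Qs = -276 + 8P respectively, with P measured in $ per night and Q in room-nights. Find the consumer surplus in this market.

The market clears where 4664 - 5P = -276 + 8P. Rearranging, 13P = 4940, hence P* = 380.
Plugging P* into demand: Q* = 4664 - 5(380) = 2764.
Demand choke price (Qd = 0): P = 4664/5 = 932.8. Consumer surplus = ½ × (932.8 - 380) × 2764 = 763969.6.

Consumer surplus = 763969.6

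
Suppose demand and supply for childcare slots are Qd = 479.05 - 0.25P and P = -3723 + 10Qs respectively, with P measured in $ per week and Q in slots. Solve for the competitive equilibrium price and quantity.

P* = 305, Q* = 402.8

Solving each curve for Q: Qs = 372.3 + 0.1P.
Set Qd = Qs: 479.05 - 0.25P = 372.3 + 0.1P, so 106.75 = 0.35P and P* = 305.
Substitute back: Q* = 479.05 - 0.25(305) = 402.8.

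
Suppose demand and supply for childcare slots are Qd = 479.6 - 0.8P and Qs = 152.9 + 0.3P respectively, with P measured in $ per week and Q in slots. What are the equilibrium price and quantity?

P* = 297, Q* = 242

The market clears where 479.6 - 0.8P = 152.9 + 0.3P. Rearranging, 1.1P = 326.7, hence P* = 297.
Plugging P* into demand: Q* = 479.6 - 0.8(297) = 242.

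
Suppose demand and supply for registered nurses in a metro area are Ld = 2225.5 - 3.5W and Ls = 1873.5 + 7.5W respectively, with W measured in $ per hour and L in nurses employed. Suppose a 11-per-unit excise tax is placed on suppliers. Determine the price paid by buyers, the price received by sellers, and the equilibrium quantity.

W_b = 39.5, W_s = 28.5, L = 2087.25

Suppliers keep W_s = W_b - 11 per unit, so supply in terms of the buyer price is Ls = 1791 + 7.5W_b.
Market clearing requires 2225.5 - 3.5W_b = 1791 + 7.5W_b; hence 434.5 = 11W_b and W_b = 39.5.
So W_s = 28.5 and the quantity traded is L = 2225.5 - 3.5(39.5) = 2087.25.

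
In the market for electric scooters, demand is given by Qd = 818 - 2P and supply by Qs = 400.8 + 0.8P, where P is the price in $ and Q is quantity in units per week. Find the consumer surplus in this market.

At equilibrium Qd = Qs, so 818 - 2P = 400.8 + 0.8P; collecting terms, 417.2 = 2.8P and P* = 149.
From the demand curve, Q* = 818 - 2(149) = 520.
Demand choke price (Qd = 0): P = 818/2 = 409. Consumer surplus = ½ × (409 - 149) × 520 = 67600.

Consumer surplus = 67600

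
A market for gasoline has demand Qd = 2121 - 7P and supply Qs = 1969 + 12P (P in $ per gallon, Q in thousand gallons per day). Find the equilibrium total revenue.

Set Qd = Qs: 2121 - 7P = 1969 + 12P, so 152 = 19P and P* = 8.
Substitute back: Q* = 2121 - 7(8) = 2065.
Total revenue = P* × Q* = 8 × 2065 = 16520.

Total revenue = 16520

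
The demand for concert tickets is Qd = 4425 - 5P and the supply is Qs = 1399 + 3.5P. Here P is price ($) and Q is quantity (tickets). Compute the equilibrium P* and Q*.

At equilibrium Qd = Qs, so 4425 - 5P = 1399 + 3.5P; collecting terms, 3026 = 8.5P and P* = 356.
Plugging P* into demand: Q* = 4425 - 5(356) = 2645.

P* = 356, Q* = 2645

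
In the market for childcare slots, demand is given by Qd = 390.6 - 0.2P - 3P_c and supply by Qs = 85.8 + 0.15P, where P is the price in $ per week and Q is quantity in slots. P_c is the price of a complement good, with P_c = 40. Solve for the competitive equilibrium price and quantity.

With P_c = 40, demand is Qd = 270.6 - 0.2P.
At equilibrium Qd = Qs, so 270.6 - 0.2P = 85.8 + 0.15P; collecting terms, 184.8 = 0.35P and P* = 528.
Plugging P* into demand: Q* = 270.6 - 0.2(528) = 165.

P* = 528, Q* = 165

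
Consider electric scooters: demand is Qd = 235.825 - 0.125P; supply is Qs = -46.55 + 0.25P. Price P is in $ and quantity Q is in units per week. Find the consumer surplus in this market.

Consumer surplus = 80315.56

Set Qd = Qs: 235.825 - 0.125P = -46.55 + 0.25P, so 282.375 = 0.375P and P* = 753.
From the demand curve, Q* = 235.825 - 0.125(753) = 141.7.
Demand choke price (Qd = 0): P = 235.825/0.125 = 1886.6. Consumer surplus = ½ × (1886.6 - 753) × 141.7 = 80315.56.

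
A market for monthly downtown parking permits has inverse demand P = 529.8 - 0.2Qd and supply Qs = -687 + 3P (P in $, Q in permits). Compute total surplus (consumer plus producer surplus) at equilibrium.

Total surplus = 84825.6

In direct form, Qd = 2649 - 5P.
Equating demand and supply, 2649 - 5P = -687 + 3P gives 8P = 3336, so P* = 417.
Substitute back: Q* = 2649 - 5(417) = 564.
Demand choke price = 529.8; supply choke price = 229. CS = ½(529.8 - 417)(564) = 31809.6; PS = ½(417 - 229)(564) = 53016. Total surplus = 84825.6.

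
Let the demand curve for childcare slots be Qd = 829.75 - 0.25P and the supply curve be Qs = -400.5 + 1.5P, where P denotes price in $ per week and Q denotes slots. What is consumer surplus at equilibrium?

Consumer surplus = 855432

Set Qd = Qs: 829.75 - 0.25P = -400.5 + 1.5P, so 1230.25 = 1.75P and P* = 703.
From the demand curve, Q* = 829.75 - 0.25(703) = 654.
Demand choke price (Qd = 0): P = 829.75/0.25 = 3319. Consumer surplus = ½ × (3319 - 703) × 654 = 855432.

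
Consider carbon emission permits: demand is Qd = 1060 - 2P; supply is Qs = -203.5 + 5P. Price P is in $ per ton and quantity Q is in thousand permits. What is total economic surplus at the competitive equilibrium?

Total surplus = 171010.35

Set Qd = Qs: 1060 - 2P = -203.5 + 5P, so 1263.5 = 7P and P* = 180.5.
From the demand curve, Q* = 1060 - 2(180.5) = 699.
Demand choke price = 530; supply choke price = 40.7. CS = ½(530 - 180.5)(699) = 122150.25; PS = ½(180.5 - 40.7)(699) = 48860.1. Total surplus = 171010.35.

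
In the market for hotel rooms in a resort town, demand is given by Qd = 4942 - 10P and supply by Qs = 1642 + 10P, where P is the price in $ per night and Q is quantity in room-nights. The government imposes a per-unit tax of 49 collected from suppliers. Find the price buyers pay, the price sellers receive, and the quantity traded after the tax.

P_b = 189.5, P_s = 140.5, Q = 3047

The tax drives a wedge P_b - P_s = 49. Substituting P_s = P_b - 49 into supply: Qs = 1152 + 10P_b.
Set Qd = Qs: 4942 - 10P_b = 1152 + 10P_b, so 3790 = 20P_b and P_b = 189.5.
So P_s = 140.5 and the quantity traded is Q = 4942 - 10(189.5) = 3047.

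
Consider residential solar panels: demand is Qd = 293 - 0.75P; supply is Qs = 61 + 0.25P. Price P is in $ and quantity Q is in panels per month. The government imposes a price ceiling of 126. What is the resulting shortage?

Shortage = 106

With P fixed at 126, quantity demanded is 198.5 and quantity supplied is 92.5.
Shortage = Qd - Qs = 198.5 - 92.5 = 106.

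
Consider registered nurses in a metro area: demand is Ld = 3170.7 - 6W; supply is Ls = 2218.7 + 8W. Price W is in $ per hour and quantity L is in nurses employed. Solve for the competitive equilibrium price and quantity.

W* = 68, L* = 2762.7

The market clears where 3170.7 - 6W = 2218.7 + 8W. Rearranging, 14W = 952, hence W* = 68.
From the demand curve, L* = 3170.7 - 6(68) = 2762.7.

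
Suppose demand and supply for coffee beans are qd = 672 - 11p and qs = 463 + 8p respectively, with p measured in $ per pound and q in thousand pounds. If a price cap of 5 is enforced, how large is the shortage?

Shortage = 114

With p fixed at 5, quantity demanded is 617 and quantity supplied is 503.
Shortage = qd - qs = 617 - 503 = 114.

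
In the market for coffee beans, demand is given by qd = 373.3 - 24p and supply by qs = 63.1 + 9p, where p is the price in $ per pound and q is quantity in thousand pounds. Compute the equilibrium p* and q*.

At equilibrium qd = qs, so 373.3 - 24p = 63.1 + 9p; collecting terms, 310.2 = 33p and p* = 9.4.
Substitute back: q* = 373.3 - 24(9.4) = 147.7.

p* = 9.4, q* = 147.7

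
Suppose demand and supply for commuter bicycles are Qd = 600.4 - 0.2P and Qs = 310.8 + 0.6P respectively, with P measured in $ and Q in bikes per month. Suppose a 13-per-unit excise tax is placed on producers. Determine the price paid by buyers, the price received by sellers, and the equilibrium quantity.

P_b = 371.75, P_s = 358.75, Q = 526.05

With a tax of 13 on producers, they supply based on the net price P_s = P_b - 13, so Qs = 303 + 0.6P_b.
Set Qd = Qs: 600.4 - 0.2P_b = 303 + 0.6P_b, so 297.4 = 0.8P_b and P_b = 371.75.
So P_s = 358.75 and the quantity traded is Q = 600.4 - 0.2(371.75) = 526.05.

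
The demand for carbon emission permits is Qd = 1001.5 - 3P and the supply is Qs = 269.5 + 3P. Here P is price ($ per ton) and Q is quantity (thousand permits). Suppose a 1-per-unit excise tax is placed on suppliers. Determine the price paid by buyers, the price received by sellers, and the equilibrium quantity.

P_b = 122.5, P_s = 121.5, Q = 634

The tax drives a wedge P_b - P_s = 1. Substituting P_s = P_b - 1 into supply: Qs = 266.5 + 3P_b.
Market clearing requires 1001.5 - 3P_b = 266.5 + 3P_b; hence 735 = 6P_b and P_b = 122.5.
Then P_s = 122.5 - 1 = 121.5 and Q = 1001.5 - 3(122.5) = 634.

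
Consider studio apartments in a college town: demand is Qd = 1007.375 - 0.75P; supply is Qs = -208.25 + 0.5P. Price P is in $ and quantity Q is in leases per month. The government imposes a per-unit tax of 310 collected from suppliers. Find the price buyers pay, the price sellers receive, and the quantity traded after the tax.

With a tax of 310 on suppliers, they supply based on the net price P_s = P_b - 310, so Qs = -363.25 + 0.5P_b.
Equate demand and the shifted supply: 1007.375 - 0.75P_b = -363.25 + 0.5P_b, giving 1.25P_b = 1370.625, so P_b = 1096.5.
Then P_s = 1096.5 - 310 = 786.5 and Q = 1007.375 - 0.75(1096.5) = 185.

P_b = 1096.5, P_s = 786.5, Q = 185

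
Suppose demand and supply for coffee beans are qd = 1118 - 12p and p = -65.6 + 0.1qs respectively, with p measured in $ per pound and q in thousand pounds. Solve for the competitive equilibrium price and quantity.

Rewriting in direct form: qs = 656 + 10p.
The market clears where 1118 - 12p = 656 + 10p. Rearranging, 22p = 462, hence p* = 21.
Then q* = 1118 - 12(21) = 866.

p* = 21, q* = 866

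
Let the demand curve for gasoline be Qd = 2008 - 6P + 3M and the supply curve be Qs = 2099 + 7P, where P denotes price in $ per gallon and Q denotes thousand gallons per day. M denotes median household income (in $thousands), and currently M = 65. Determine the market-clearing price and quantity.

P* = 8, Q* = 2155

With M = 65, demand is Qd = 2203 - 6P.
Set Qd = Qs: 2203 - 6P = 2099 + 7P, so 104 = 13P and P* = 8.
From the demand curve, Q* = 2203 - 6(8) = 2155.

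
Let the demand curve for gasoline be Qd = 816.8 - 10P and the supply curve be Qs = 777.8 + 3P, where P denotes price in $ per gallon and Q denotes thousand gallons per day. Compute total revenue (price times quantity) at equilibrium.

Set Qd = Qs: 816.8 - 10P = 777.8 + 3P, so 39 = 13P and P* = 3.
Substitute back: Q* = 816.8 - 10(3) = 786.8.
Total revenue = P* × Q* = 3 × 786.8 = 2360.4.

Total revenue = 2360.4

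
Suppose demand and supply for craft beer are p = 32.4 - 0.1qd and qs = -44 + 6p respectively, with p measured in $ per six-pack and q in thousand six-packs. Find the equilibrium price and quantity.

Inverting to quantity form: qd = 324 - 10p.
At equilibrium qd = qs, so 324 - 10p = -44 + 6p; collecting terms, 368 = 16p and p* = 23.
From the demand curve, q* = 324 - 10(23) = 94.

p* = 23, q* = 94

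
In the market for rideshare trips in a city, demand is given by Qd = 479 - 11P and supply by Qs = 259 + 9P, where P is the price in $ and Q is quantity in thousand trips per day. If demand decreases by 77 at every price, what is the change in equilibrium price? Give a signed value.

ΔP = -3.85

Equating demand and supply, 479 - 11P = 259 + 9P gives 20P = 220, so P* = 11.
Plugging P* into demand: Q* = 479 - 11(11) = 358.
After the shift, demand is Qd = 402 - 11P.
The new intersection has 143 = 20P, i.e. P = 7.15, Q = 323.35.
ΔP = 7.15 - 11 = -3.85.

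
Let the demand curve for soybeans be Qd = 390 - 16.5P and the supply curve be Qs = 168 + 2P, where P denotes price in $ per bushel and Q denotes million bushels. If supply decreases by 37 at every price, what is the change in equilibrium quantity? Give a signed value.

Set Qd = Qs: 390 - 16.5P = 168 + 2P, so 222 = 18.5P and P* = 12.
Then Q* = 390 - 16.5(12) = 192.
After the shift, supply is Qs = 131 + 2P.
The new intersection has 259 = 18.5P, i.e. P = 14, Q = 159.
ΔQ = 159 - 192 = -33.

ΔQ = -33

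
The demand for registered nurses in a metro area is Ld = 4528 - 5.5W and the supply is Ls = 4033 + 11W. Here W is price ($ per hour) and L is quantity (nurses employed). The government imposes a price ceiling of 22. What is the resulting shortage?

Shortage = 132

At W = 22: Ld = 4407 and Ls = 4275.
Shortage = Ld - Ls = 4407 - 4275 = 132.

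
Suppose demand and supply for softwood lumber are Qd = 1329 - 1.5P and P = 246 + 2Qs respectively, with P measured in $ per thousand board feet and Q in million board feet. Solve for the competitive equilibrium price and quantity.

P* = 726, Q* = 240

Solving each curve for Q: Qs = -123 + 0.5P.
The market clears where 1329 - 1.5P = -123 + 0.5P. Rearranging, 2P = 1452, hence P* = 726.
From the demand curve, Q* = 1329 - 1.5(726) = 240.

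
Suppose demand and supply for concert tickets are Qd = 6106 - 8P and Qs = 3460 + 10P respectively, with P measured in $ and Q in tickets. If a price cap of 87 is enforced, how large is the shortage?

Evaluating both curves at the ceiling price 87 gives Qd = 5410, Qs = 4330.
Shortage = Qd - Qs = 5410 - 4330 = 1080.

Shortage = 1080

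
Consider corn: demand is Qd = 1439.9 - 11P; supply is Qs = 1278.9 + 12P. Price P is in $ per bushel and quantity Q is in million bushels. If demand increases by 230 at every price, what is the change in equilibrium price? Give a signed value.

At equilibrium Qd = Qs, so 1439.9 - 11P = 1278.9 + 12P; collecting terms, 161 = 23P and P* = 7.
Substitute back: Q* = 1439.9 - 11(7) = 1362.9.
After the shift, demand is Qd = 1669.9 - 11P.
New equilibrium: 391 = 23P, so P = 17 and Q = 1482.9.
ΔP = 17 - 7 = 10.

ΔP = 10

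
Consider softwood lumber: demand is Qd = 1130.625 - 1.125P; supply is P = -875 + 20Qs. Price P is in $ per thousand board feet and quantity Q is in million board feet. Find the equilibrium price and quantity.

P* = 925, Q* = 90

Solving each curve for Q: Qs = 43.75 + 0.05P.
The market clears where 1130.625 - 1.125P = 43.75 + 0.05P. Rearranging, 1.175P = 1086.875, hence P* = 925.
Substitute back: Q* = 1130.625 - 1.125(925) = 90.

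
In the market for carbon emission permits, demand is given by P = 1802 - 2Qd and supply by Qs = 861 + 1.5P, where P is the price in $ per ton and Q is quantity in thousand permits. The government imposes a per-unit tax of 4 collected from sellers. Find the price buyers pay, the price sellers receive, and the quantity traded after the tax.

P_b = 23, P_s = 19, Q = 889.5

In direct form, Qd = 901 - 0.5P.
Sellers keep P_s = P_b - 4 per unit, so supply in terms of the buyer price is Qs = 855 + 1.5P_b.
Market clearing requires 901 - 0.5P_b = 855 + 1.5P_b; hence 46 = 2P_b and P_b = 23.
Then P_s = 23 - 4 = 19 and Q = 901 - 0.5(23) = 889.5.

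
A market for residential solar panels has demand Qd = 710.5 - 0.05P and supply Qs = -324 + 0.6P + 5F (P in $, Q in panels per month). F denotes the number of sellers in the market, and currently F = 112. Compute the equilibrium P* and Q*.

With F = 112, supply is Qs = 236 + 0.6P.
At equilibrium Qd = Qs, so 710.5 - 0.05P = 236 + 0.6P; collecting terms, 474.5 = 0.65P and P* = 730.
Then Q* = 710.5 - 0.05(730) = 674.

P* = 730, Q* = 674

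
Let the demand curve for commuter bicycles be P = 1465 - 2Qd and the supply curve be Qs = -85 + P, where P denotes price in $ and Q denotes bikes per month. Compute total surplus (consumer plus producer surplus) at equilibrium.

Solving each curve for Q: Qd = 732.5 - 0.5P.
Equating demand and supply, 732.5 - 0.5P = -85 + P gives 1.5P = 817.5, so P* = 545.
Then Q* = 732.5 - 0.5(545) = 460.
Demand choke price = 1465; supply choke price = 85. CS = ½(1465 - 545)(460) = 211600; PS = ½(545 - 85)(460) = 105800. Total surplus = 317400.

Total surplus = 317400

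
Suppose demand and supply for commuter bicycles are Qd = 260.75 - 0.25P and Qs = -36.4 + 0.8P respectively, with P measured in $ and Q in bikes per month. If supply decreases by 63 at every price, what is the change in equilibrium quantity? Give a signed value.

ΔQ = -15

Set Qd = Qs: 260.75 - 0.25P = -36.4 + 0.8P, so 297.15 = 1.05P and P* = 283.
Plugging P* into demand: Q* = 260.75 - 0.25(283) = 190.
After the shift, supply is Qs = -99.4 + 0.8P.
The new intersection has 360.15 = 1.05P, i.e. P = 343, Q = 175.
ΔQ = 175 - 190 = -15.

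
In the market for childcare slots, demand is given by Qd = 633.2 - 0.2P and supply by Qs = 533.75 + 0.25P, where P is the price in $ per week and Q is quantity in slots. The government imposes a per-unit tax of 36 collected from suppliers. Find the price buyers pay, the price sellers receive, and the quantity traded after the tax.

P_b = 241, P_s = 205, Q = 585

Suppliers keep P_s = P_b - 36 per unit, so supply in terms of the buyer price is Qs = 524.75 + 0.25P_b.
Equate demand and the shifted supply: 633.2 - 0.2P_b = 524.75 + 0.25P_b, giving 0.45P_b = 108.45, so P_b = 241.
So P_s = 205 and the quantity traded is Q = 633.2 - 0.2(241) = 585.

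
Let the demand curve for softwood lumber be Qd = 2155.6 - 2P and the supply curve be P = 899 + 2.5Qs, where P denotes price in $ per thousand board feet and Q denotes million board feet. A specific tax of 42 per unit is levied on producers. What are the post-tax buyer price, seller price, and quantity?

P_b = 1055, P_s = 1013, Q = 45.6

Solving each curve for Q: Qs = -359.6 + 0.4P.
The tax drives a wedge P_b - P_s = 42. Substituting P_s = P_b - 42 into supply: Qs = -376.4 + 0.4P_b.
Market clearing requires 2155.6 - 2P_b = -376.4 + 0.4P_b; hence 2532 = 2.4P_b and P_b = 1055.
So P_s = 1013 and the quantity traded is Q = 2155.6 - 2(1055) = 45.6.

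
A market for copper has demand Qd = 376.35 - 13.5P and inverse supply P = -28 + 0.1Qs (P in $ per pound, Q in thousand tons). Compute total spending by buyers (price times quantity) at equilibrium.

In direct form, Qs = 280 + 10P.
The market clears where 376.35 - 13.5P = 280 + 10P. Rearranging, 23.5P = 96.35, hence P* = 4.1.
Then Q* = 376.35 - 13.5(4.1) = 321.
Total spending by buyers = P* × Q* = 4.1 × 321 = 1316.1.

Total spending by buyers = 1316.1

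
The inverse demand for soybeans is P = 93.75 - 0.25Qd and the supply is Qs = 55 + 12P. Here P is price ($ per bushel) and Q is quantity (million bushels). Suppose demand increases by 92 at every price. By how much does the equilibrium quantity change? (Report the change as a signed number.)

ΔQ = 69

In direct form, Qd = 375 - 4P.
The market clears where 375 - 4P = 55 + 12P. Rearranging, 16P = 320, hence P* = 20.
Plugging P* into demand: Q* = 375 - 4(20) = 295.
After the shift, demand is Qd = 467 - 4P.
Re-solving, 16P = 412 gives P = 25.75 and Q = 364.
ΔQ = 364 - 295 = 69.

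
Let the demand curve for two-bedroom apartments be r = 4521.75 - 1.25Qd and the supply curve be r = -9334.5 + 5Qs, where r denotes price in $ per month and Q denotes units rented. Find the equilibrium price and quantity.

r* = 1750.5, Q* = 2217

In direct form, Qd = 3617.4 - 0.8r and Qs = 1866.9 + 0.2r.
Equating demand and supply, 3617.4 - 0.8r = 1866.9 + 0.2r gives r = 1750.5, so r* = 1750.5.
Plugging r* into demand: Q* = 3617.4 - 0.8(1750.5) = 2217.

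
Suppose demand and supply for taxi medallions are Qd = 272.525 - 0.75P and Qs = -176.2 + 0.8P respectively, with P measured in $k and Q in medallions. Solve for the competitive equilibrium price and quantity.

At equilibrium Qd = Qs, so 272.525 - 0.75P = -176.2 + 0.8P; collecting terms, 448.725 = 1.55P and P* = 289.5.
Plugging P* into demand: Q* = 272.525 - 0.75(289.5) = 55.4.

P* = 289.5, Q* = 55.4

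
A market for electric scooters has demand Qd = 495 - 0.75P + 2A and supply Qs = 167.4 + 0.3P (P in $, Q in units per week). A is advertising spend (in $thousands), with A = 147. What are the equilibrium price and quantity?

With A = 147, demand is Qd = 789 - 0.75P.
At equilibrium Qd = Qs, so 789 - 0.75P = 167.4 + 0.3P; collecting terms, 621.6 = 1.05P and P* = 592.
Plugging P* into demand: Q* = 789 - 0.75(592) = 345.

P* = 592, Q* = 345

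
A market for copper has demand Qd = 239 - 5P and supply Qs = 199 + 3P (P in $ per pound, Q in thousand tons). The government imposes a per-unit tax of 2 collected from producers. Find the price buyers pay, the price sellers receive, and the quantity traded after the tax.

P_b = 5.75, P_s = 3.75, Q = 210.25

The tax drives a wedge P_b - P_s = 2. Substituting P_s = P_b - 2 into supply: Qs = 193 + 3P_b.
Market clearing requires 239 - 5P_b = 193 + 3P_b; hence 46 = 8P_b and P_b = 5.75.
Then P_s = 5.75 - 2 = 3.75 and Q = 239 - 5(5.75) = 210.25.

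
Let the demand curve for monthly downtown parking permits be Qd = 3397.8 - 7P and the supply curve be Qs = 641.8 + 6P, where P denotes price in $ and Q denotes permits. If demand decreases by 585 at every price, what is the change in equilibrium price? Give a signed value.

ΔP = -45

The market clears where 3397.8 - 7P = 641.8 + 6P. Rearranging, 13P = 2756, hence P* = 212.
Then Q* = 3397.8 - 7(212) = 1913.8.
After the shift, demand is Qd = 2812.8 - 7P.
Re-solving, 13P = 2171 gives P = 167 and Q = 1643.8.
ΔP = 167 - 212 = -45.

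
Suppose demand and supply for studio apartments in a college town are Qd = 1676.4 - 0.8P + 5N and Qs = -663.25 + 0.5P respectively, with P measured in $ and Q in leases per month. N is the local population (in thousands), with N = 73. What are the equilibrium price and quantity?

P* = 2080.5, Q* = 377

With N = 73, demand is Qd = 2041.4 - 0.8P.
Equating demand and supply, 2041.4 - 0.8P = -663.25 + 0.5P gives 1.3P = 2704.65, so P* = 2080.5.
Then Q* = 2041.4 - 0.8(2080.5) = 377.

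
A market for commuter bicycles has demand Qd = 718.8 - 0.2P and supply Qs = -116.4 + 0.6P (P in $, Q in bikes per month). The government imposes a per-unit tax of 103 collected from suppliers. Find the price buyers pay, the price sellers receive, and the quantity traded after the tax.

Suppliers keep P_s = P_b - 103 per unit, so supply in terms of the buyer price is Qs = -178.2 + 0.6P_b.
Equate demand and the shifted supply: 718.8 - 0.2P_b = -178.2 + 0.6P_b, giving 0.8P_b = 897, so P_b = 1121.25.
Then P_s = 1121.25 - 103 = 1018.25 and Q = 718.8 - 0.2(1121.25) = 494.55.

P_b = 1121.25, P_s = 1018.25, Q = 494.55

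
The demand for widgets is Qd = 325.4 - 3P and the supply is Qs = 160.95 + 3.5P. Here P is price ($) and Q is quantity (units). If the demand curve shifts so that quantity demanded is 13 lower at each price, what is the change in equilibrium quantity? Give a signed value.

At equilibrium Qd = Qs, so 325.4 - 3P = 160.95 + 3.5P; collecting terms, 164.45 = 6.5P and P* = 25.3.
Plugging P* into demand: Q* = 325.4 - 3(25.3) = 249.5.
After the shift, demand is Qd = 312.4 - 3P.
The new intersection has 151.45 = 6.5P, i.e. P = 23.3, Q = 242.5.
ΔQ = 242.5 - 249.5 = -7.

ΔQ = -7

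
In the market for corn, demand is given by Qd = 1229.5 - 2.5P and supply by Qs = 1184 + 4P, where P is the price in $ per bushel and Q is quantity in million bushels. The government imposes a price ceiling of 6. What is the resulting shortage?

With P fixed at 6, quantity demanded is 1214.5 and quantity supplied is 1208.
Shortage = Qd - Qs = 1214.5 - 1208 = 6.5.

Shortage = 6.5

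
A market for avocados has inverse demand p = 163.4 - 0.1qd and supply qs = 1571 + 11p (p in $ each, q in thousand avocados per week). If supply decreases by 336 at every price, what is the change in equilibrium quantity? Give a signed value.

Δq = -160

Solving each curve for q: qd = 1634 - 10p.
The market clears where 1634 - 10p = 1571 + 11p. Rearranging, 21p = 63, hence p* = 3.
Then q* = 1634 - 10(3) = 1604.
After the shift, supply is qs = 1235 + 11p.
Re-solving, 21p = 399 gives p = 19 and q = 1444.
Δq = 1444 - 1604 = -160.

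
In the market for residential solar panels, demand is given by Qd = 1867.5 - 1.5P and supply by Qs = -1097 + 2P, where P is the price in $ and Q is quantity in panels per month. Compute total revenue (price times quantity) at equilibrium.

Total revenue = 505659

The market clears where 1867.5 - 1.5P = -1097 + 2P. Rearranging, 3.5P = 2964.5, hence P* = 847.
Substitute back: Q* = 1867.5 - 1.5(847) = 597.
Total revenue = P* × Q* = 847 × 597 = 505659.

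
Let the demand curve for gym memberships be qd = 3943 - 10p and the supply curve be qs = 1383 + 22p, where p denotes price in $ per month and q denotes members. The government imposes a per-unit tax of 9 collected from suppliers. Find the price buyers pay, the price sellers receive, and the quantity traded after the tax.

p_b = 86.1875, p_s = 77.1875, q = 3081.125

The tax drives a wedge p_b - p_s = 9. Substituting p_s = p_b - 9 into supply: qs = 1185 + 22p_b.
Market clearing requires 3943 - 10p_b = 1185 + 22p_b; hence 2758 = 32p_b and p_b = 86.1875.
Then p_s = 86.1875 - 9 = 77.1875 and q = 3943 - 10(86.1875) = 3081.125.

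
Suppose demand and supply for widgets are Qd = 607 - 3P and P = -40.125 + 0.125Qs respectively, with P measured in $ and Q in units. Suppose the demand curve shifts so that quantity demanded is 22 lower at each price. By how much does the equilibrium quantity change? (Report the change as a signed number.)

Rewriting in direct form: Qs = 321 + 8P.
At equilibrium Qd = Qs, so 607 - 3P = 321 + 8P; collecting terms, 286 = 11P and P* = 26.
Then Q* = 607 - 3(26) = 529.
After the shift, demand is Qd = 585 - 3P.
New equilibrium: 264 = 11P, so P = 24 and Q = 513.
ΔQ = 513 - 529 = -16.

ΔQ = -16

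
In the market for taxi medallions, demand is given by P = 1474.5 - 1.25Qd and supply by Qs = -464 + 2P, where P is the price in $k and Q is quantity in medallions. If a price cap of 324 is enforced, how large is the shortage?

Inverting to quantity form: Qd = 1179.6 - 0.8P.
At P = 324: Qd = 920.4 and Qs = 184.
Shortage = Qd - Qs = 920.4 - 184 = 736.4.

Shortage = 736.4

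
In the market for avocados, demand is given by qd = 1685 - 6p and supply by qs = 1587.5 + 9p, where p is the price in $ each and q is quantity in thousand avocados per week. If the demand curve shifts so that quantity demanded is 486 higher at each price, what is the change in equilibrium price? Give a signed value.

Δp = 32.4

Equating demand and supply, 1685 - 6p = 1587.5 + 9p gives 15p = 97.5, so p* = 6.5.
Plugging p* into demand: q* = 1685 - 6(6.5) = 1646.
After the shift, demand is qd = 2171 - 6p.
The new intersection has 583.5 = 15p, i.e. p = 38.9, q = 1937.6.
Δp = 38.9 - 6.5 = 32.4.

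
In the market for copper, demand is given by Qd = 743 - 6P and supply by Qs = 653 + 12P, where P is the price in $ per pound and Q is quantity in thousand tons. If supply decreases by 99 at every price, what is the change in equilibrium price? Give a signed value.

At equilibrium Qd = Qs, so 743 - 6P = 653 + 12P; collecting terms, 90 = 18P and P* = 5.
From the demand curve, Q* = 743 - 6(5) = 713.
After the shift, supply is Qs = 554 + 12P.
The new intersection has 189 = 18P, i.e. P = 10.5, Q = 680.
ΔP = 10.5 - 5 = 5.5.

ΔP = 5.5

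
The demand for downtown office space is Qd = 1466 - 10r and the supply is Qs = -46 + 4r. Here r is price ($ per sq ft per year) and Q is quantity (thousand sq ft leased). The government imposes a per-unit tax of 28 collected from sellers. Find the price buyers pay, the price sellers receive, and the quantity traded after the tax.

With a tax of 28 on sellers, they supply based on the net price r_s = r_b - 28, so Qs = -158 + 4r_b.
Market clearing requires 1466 - 10r_b = -158 + 4r_b; hence 1624 = 14r_b and r_b = 116.
So r_s = 88 and the quantity traded is Q = 1466 - 10(116) = 306.

r_b = 116, r_s = 88, Q = 306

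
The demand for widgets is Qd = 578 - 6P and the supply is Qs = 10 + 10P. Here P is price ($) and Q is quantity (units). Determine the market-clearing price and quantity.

P* = 35.5, Q* = 365

The market clears where 578 - 6P = 10 + 10P. Rearranging, 16P = 568, hence P* = 35.5.
Plugging P* into demand: Q* = 578 - 6(35.5) = 365.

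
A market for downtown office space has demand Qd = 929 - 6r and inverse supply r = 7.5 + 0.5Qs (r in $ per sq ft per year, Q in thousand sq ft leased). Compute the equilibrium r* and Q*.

In direct form, Qs = -15 + 2r.
Equating demand and supply, 929 - 6r = -15 + 2r gives 8r = 944, so r* = 118.
From the demand curve, Q* = 929 - 6(118) = 221.

r* = 118, Q* = 221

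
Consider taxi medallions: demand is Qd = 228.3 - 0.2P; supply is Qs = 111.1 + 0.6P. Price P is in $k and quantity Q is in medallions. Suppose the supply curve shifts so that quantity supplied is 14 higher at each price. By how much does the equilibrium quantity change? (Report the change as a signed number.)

ΔQ = 3.5

Equating demand and supply, 228.3 - 0.2P = 111.1 + 0.6P gives 0.8P = 117.2, so P* = 146.5.
Then Q* = 228.3 - 0.2(146.5) = 199.
After the shift, supply is Qs = 125.1 + 0.6P.
Re-solving, 0.8P = 103.2 gives P = 129 and Q = 202.5.
ΔQ = 202.5 - 199 = 3.5.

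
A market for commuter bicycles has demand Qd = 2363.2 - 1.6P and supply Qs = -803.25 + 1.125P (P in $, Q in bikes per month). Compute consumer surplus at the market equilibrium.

Consumer surplus = 79380

Equating demand and supply, 2363.2 - 1.6P = -803.25 + 1.125P gives 2.725P = 3166.45, so P* = 1162.
Substitute back: Q* = 2363.2 - 1.6(1162) = 504.
Demand choke price (Qd = 0): P = 2363.2/1.6 = 1477. Consumer surplus = ½ × (1477 - 1162) × 504 = 79380.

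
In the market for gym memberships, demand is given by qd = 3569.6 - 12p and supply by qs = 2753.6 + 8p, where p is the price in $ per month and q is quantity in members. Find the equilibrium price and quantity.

p* = 40.8, q* = 3080

Set qd = qs: 3569.6 - 12p = 2753.6 + 8p, so 816 = 20p and p* = 40.8.
Plugging p* into demand: q* = 3569.6 - 12(40.8) = 3080.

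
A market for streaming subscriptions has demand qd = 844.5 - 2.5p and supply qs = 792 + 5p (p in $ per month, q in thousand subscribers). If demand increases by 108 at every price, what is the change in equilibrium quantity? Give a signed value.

Set qd = qs: 844.5 - 2.5p = 792 + 5p, so 52.5 = 7.5p and p* = 7.
From the demand curve, q* = 844.5 - 2.5(7) = 827.
After the shift, demand is qd = 952.5 - 2.5p.
Re-solving, 7.5p = 160.5 gives p = 21.4 and q = 899.
Δq = 899 - 827 = 72.

Δq = 72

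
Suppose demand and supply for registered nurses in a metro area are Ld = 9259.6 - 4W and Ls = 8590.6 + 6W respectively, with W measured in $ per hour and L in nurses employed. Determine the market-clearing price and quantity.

Equating demand and supply, 9259.6 - 4W = 8590.6 + 6W gives 10W = 669, so W* = 66.9.
Plugging W* into demand: L* = 9259.6 - 4(66.9) = 8992.

W* = 66.9, L* = 8992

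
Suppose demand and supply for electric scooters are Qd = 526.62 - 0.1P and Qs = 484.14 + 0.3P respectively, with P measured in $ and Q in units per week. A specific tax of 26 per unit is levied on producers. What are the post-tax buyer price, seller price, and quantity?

P_b = 125.7, P_s = 99.7, Q = 514.05

Producers keep P_s = P_b - 26 per unit, so supply in terms of the buyer price is Qs = 476.34 + 0.3P_b.
Equate demand and the shifted supply: 526.62 - 0.1P_b = 476.34 + 0.3P_b, giving 0.4P_b = 50.28, so P_b = 125.7.
Then P_s = 125.7 - 26 = 99.7 and Q = 526.62 - 0.1(125.7) = 514.05.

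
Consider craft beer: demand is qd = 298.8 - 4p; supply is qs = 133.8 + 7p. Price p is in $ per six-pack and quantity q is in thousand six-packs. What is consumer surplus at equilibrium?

Consumer surplus = 7128.18

Equating demand and supply, 298.8 - 4p = 133.8 + 7p gives 11p = 165, so p* = 15.
Then q* = 298.8 - 4(15) = 238.8.
Demand choke price (qd = 0): p = 298.8/4 = 74.7. Consumer surplus = ½ × (74.7 - 15) × 238.8 = 7128.18.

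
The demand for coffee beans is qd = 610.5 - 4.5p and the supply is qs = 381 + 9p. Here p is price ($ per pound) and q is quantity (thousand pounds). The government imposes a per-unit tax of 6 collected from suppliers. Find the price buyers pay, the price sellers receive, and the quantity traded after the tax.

The tax drives a wedge p_b - p_s = 6. Substituting p_s = p_b - 6 into supply: qs = 327 + 9p_b.
Market clearing requires 610.5 - 4.5p_b = 327 + 9p_b; hence 283.5 = 13.5p_b and p_b = 21.
Then p_s = 21 - 6 = 15 and q = 610.5 - 4.5(21) = 516.

p_b = 21, p_s = 15, q = 516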